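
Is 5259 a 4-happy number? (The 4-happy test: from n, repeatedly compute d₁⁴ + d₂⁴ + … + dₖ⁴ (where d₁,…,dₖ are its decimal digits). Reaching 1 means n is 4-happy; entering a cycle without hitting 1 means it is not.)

not 4-happy

5259 → 5⁴ + 2⁴ + 5⁴ + 9⁴ = 7827
7827 → 7⁴ + 8⁴ + 2⁴ + 7⁴ = 8914
8914 → 8⁴ + 9⁴ + 1⁴ + 4⁴ = 10914
10914 → 1⁴ + 0⁴ + 9⁴ + 1⁴ + 4⁴ = 6819
6819 → 6⁴ + 8⁴ + 1⁴ + 9⁴ = 11954
11954 → 1⁴ + 1⁴ + 9⁴ + 5⁴ + 4⁴ = 7444
7444 → 7⁴ + 4⁴ + 4⁴ + 4⁴ = 3169
3169 → 3⁴ + 1⁴ + 6⁴ + 9⁴ = 7939
7939 → 7⁴ + 9⁴ + 3⁴ + 9⁴ = 15604
15604 → 1⁴ + 5⁴ + 6⁴ + 0⁴ + 4⁴ = 2178
2178 → 2⁴ + 1⁴ + 7⁴ + 8⁴ = 6514
6514 → 6⁴ + 5⁴ + 1⁴ + 4⁴ = 2178  — 2178 already seen; the sequence cycles without reaching 1.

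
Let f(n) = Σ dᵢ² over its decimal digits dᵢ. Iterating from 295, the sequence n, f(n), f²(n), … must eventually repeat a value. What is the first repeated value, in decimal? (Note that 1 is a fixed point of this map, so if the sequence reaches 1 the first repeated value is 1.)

4

295 → 2² + 9² + 5² = 110
110 → 1² + 1² + 0² = 2
2 → 2² = 4
4 → 4² = 16
16 → 1² + 6² = 37
37 → 3² + 7² = 58
58 → 5² + 8² = 89
89 → 8² + 9² = 145
145 → 1² + 4² + 5² = 42
42 → 4² + 2² = 20
20 → 2² + 0² = 4  — 4 already appeared earlier.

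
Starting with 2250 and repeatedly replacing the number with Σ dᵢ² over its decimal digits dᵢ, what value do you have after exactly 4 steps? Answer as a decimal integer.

61

2250 → 2² + 2² + 5² + 0² = 33
33 → 3² + 3² = 18
18 → 1² + 8² = 65
65 → 6² + 5² = 61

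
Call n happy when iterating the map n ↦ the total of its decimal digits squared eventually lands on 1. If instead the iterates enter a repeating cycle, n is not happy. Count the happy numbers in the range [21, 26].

1

21: 21 → 5 → 25 → 29 → 85 → 89 → 145 → 42 → 20 → 4 → 16 → 37 → 58 → 89  (repeats 89)
22: 22 → 8 → 64 → 52 → 29 → 85 → 89 → 145 → 42 → 20 → 4 → 16 → 37 → 58 → 89  (repeats 89)
23: 23 → 13 → 10 → 1  (reaches 1)
24: 24 → 20 → 4 → 16 → 37 → 58 → 89 → 145 → 42 → 20  (repeats 20)
25: 25 → 29 → 85 → 89 → 145 → 42 → 20 → 4 → 16 → 37 → 58 → 89  (repeats 89)
26: 26 → 40 → 16 → 37 → 58 → 89 → 145 → 42 → 20 → 4 → 16  (repeats 16)
happy: 23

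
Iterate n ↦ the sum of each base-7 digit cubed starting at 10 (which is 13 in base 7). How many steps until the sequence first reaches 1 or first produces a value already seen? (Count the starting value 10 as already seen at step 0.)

3

10 = (1,3)_7 → 1³ + 3³ = 28
28 = (4,0)_7 → 4³ + 0³ = 64
64 = (1,2,1)_7 → 1³ + 2³ + 1³ = 10  — 10 repeats.
That took 3 steps.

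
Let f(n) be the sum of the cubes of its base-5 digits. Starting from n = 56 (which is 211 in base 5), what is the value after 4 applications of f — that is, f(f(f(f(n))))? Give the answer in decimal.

28

56 = (2,1,1)_5 → 2³ + 1³ + 1³ = 10
10 = (2,0)_5 → 2³ + 0³ = 8
8 = (1,3)_5 → 1³ + 3³ = 28
28 = (1,0,3)_5 → 1³ + 0³ + 3³ = 28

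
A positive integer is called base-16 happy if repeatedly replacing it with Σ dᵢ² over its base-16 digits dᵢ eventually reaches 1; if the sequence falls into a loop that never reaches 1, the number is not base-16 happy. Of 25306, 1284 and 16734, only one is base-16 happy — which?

16734

25306: 25306 → 309 → 35 → 13 → 169 → 181 → 146 → 85 → 50 → 13  — repeats 13 (not base-16 happy)
1284: 1284 → 41 → 85 → 50 → 13 → 169 → 181 → 146 → 85  — repeats 85 (not base-16 happy)
16734: 16734 → 238 → 392 → 129 → 65 → 17 → 2 → 4 → 16 → 1  — reaches 1 (base-16 happy)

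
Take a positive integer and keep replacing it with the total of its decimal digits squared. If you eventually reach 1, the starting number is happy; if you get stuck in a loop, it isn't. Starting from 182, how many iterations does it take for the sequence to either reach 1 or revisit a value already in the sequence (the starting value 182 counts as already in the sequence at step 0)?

182 → 1² + 8² + 2² = 69
69 → 6² + 9² = 117
117 → 1² + 1² + 7² = 51
51 → 5² + 1² = 26
26 → 2² + 6² = 40
40 → 4² + 0² = 16
16 → 1² + 6² = 37
37 → 3² + 7² = 58
58 → 5² + 8² = 89
89 → 8² + 9² = 145
145 → 1² + 4² + 5² = 42
42 → 4² + 2² = 20
20 → 2² + 0² = 4
4 → 4² = 16  — 16 repeats.
That took 14 steps.

14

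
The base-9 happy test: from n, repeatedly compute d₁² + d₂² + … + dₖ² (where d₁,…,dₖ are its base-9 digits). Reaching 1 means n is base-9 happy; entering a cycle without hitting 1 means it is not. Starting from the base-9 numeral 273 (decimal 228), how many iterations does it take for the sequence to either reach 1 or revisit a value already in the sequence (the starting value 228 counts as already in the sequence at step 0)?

228 = (2,7,3)_9 → 2² + 7² + 3² = 4 + 49 + 9 = 62
62 = (6,8)_9 → 6² + 8² = 36 + 64 = 100
100 = (1,2,1)_9 → 1² + 2² + 1² = 1 + 4 + 1 = 6
6 = (6)_9 → 6² = 36
36 = (4,0)_9 → 4² + 0² = 16 + 0 = 16
16 = (1,7)_9 → 1² + 7² = 1 + 49 = 50
50 = (5,5)_9 → 5² + 5² = 25 + 25 = 50  — 50 repeats.
That took 7 steps.

7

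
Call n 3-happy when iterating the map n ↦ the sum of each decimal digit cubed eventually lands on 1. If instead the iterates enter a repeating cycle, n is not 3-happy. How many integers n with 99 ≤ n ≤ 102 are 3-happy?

99: 99 → 1458 → 702 → 351 → 153 → 153  — not 3-happy
100: 100 → 1  — 3-happy
101: 101 → 2 → 8 → 512 → 134 → 92 → 737 → 713 → 371 → 371  — not 3-happy
102: 102 → 9 → 729 → 1080 → 513 → 153 → 153  — not 3-happy
3-happy: 100

1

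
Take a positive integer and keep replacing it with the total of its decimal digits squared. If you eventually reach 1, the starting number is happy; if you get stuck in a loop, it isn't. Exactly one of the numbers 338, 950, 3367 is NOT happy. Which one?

338: 338 → 82 → 68 → 100 → 1  — reaches 1 (happy)
950: 950 → 106 → 37 → 58 → 89 → 145 → 42 → 20 → 4 → 16 → 37  — repeats 37 (not happy)
3367: 3367 → 103 → 10 → 1  — reaches 1 (happy)

950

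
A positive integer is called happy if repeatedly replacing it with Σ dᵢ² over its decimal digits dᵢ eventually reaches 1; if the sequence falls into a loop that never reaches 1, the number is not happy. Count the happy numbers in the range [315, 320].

2

315: 315 → 35 → 34 → 25 → 29 → 85 → 89 → 145 → 42 → 20 → 4 → 16 → 37 → 58 → 89  — not happy
316: 316 → 46 → 52 → 29 → 85 → 89 → 145 → 42 → 20 → 4 → 16 → 37 → 58 → 89  — not happy
317: 317 → 59 → 106 → 37 → 58 → 89 → 145 → 42 → 20 → 4 → 16 → 37  — not happy
318: 318 → 74 → 65 → 61 → 37 → 58 → 89 → 145 → 42 → 20 → 4 → 16 → 37  — not happy
319: 319 → 91 → 82 → 68 → 100 → 1  — happy
320: 320 → 13 → 10 → 1  — happy
happy: 319, 320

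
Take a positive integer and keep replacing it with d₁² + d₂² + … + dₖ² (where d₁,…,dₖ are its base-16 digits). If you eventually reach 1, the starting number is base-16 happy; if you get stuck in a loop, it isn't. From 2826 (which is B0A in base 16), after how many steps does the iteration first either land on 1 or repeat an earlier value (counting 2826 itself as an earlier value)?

11

2826 = (11,0,10)_16 → 221
221 = (13,13)_16 → 338
338 = (1,5,2)_16 → 30
30 = (1,14)_16 → 197
197 = (12,5)_16 → 169
169 = (10,9)_16 → 181
181 = (11,5)_16 → 146
146 = (9,2)_16 → 85
85 = (5,5)_16 → 50
50 = (3,2)_16 → 13
13 = (13)_16 → 169  — 169 repeats.
That took 11 steps.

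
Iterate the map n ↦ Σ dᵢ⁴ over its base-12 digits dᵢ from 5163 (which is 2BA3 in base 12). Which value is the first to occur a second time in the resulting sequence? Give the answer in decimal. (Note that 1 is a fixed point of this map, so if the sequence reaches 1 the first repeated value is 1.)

5163 = (2,11,10,3)_12 → 24738
24738 = (1,2,3,9,6)_12 → 7955
7955 = (4,7,2,11)_12 → 17314
17314 = (10,0,2,10)_12 → 20016
20016 = (11,7,0,0)_12 → 17042
17042 = (9,10,4,2)_12 → 16833
16833 = (9,8,10,9)_12 → 27218
27218 = (1,3,9,0,2)_12 → 6659
6659 = (3,10,2,11)_12 → 24738  — 24738 already appeared earlier.

24738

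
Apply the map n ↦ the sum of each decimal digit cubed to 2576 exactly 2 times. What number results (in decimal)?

953

2576 → 2³ + 5³ + 7³ + 6³ = 8 + 125 + 343 + 216 = 692
692 → 6³ + 9³ + 2³ = 216 + 729 + 8 = 953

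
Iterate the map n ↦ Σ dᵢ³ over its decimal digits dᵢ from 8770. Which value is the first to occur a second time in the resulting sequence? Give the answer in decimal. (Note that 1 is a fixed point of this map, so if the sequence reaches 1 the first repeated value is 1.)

1

8770 → 8³ + 7³ + 7³ + 0³ = 1198
1198 → 1³ + 1³ + 9³ + 8³ = 1243
1243 → 1³ + 2³ + 4³ + 3³ = 100
100 → 1³ + 0³ + 0³ = 1  — reached the fixed point 1.
1 → 1, so 1 is the first repeated value.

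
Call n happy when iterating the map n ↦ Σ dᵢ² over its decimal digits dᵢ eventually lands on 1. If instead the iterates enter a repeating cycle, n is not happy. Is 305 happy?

not happy

305 → 3² + 0² + 5² = 9 + 0 + 25 = 34
34 → 3² + 4² = 9 + 16 = 25
25 → 2² + 5² = 4 + 25 = 29
29 → 2² + 9² = 4 + 81 = 85
85 → 8² + 5² = 64 + 25 = 89
89 → 8² + 9² = 64 + 81 = 145
145 → 1² + 4² + 5² = 1 + 16 + 25 = 42
42 → 4² + 2² = 16 + 4 = 20
20 → 2² + 0² = 4 + 0 = 4
4 → 4² = 16
16 → 1² + 6² = 1 + 36 = 37
37 → 3² + 7² = 9 + 49 = 58
58 → 5² + 8² = 25 + 64 = 89  — 89 already seen; the sequence cycles without reaching 1.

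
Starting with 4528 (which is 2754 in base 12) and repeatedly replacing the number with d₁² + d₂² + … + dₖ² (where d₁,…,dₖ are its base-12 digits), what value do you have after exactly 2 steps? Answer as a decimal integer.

4528 = (2,7,5,4)_12 → 2² + 7² + 5² + 4² = 94
94 = (7,10)_12 → 7² + 10² = 149

149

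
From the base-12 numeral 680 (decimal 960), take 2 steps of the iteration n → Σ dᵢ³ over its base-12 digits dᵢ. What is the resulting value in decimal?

960 = (6,8,0)_12 → 6³ + 8³ + 0³ = 216 + 512 + 0 = 728
728 = (5,0,8)_12 → 5³ + 0³ + 8³ = 125 + 0 + 512 = 637

637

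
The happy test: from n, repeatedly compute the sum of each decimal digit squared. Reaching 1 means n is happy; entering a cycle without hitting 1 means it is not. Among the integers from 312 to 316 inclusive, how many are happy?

312: 312 → 14 → 17 → 50 → 25 → 29 → 85 → 89 → 145 → 42 → 20 → 4 → 16 → 37 → 58 → 89  — not happy
313: 313 → 19 → 82 → 68 → 100 → 1  — happy
314: 314 → 26 → 40 → 16 → 37 → 58 → 89 → 145 → 42 → 20 → 4 → 16  — not happy
315: 315 → 35 → 34 → 25 → 29 → 85 → 89 → 145 → 42 → 20 → 4 → 16 → 37 → 58 → 89  — not happy
316: 316 → 46 → 52 → 29 → 85 → 89 → 145 → 42 → 20 → 4 → 16 → 37 → 58 → 89  — not happy
happy: 313

1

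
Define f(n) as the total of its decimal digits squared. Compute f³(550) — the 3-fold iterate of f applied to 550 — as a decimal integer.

29

550 → 50
50 → 25
25 → 29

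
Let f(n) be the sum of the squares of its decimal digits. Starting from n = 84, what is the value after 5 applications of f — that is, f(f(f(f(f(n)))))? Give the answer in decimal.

85

84 → 8² + 4² = 80
80 → 8² + 0² = 64
64 → 6² + 4² = 52
52 → 5² + 2² = 29
29 → 2² + 9² = 85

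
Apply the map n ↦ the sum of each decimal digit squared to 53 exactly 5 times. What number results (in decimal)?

53 → 5² + 3² = 34
34 → 3² + 4² = 25
25 → 2² + 5² = 29
29 → 2² + 9² = 85
85 → 8² + 5² = 89

89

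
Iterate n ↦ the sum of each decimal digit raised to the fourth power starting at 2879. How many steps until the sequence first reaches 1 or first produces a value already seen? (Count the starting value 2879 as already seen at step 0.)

2879 → 2⁴ + 8⁴ + 7⁴ + 9⁴ = 13074
13074 → 1⁴ + 3⁴ + 0⁴ + 7⁴ + 4⁴ = 2739
2739 → 2⁴ + 7⁴ + 3⁴ + 9⁴ = 9059
9059 → 9⁴ + 0⁴ + 5⁴ + 9⁴ = 13747
13747 → 1⁴ + 3⁴ + 7⁴ + 4⁴ + 7⁴ = 5140
5140 → 5⁴ + 1⁴ + 4⁴ + 0⁴ = 882
882 → 8⁴ + 8⁴ + 2⁴ = 8208
8208 → 8⁴ + 2⁴ + 0⁴ + 8⁴ = 8208  — 8208 repeats.
That took 8 steps.

8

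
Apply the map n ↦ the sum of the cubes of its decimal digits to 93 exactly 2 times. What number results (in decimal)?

93 → 9³ + 3³ = 729 + 27 = 756
756 → 7³ + 5³ + 6³ = 343 + 125 + 216 = 684

684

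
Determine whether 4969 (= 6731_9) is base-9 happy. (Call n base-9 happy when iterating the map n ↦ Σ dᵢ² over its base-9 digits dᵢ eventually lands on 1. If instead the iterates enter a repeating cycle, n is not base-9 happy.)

base-9 happy

4969 = (6,7,3,1)_9 → 6² + 7² + 3² + 1² = 95
95 = (1,1,5)_9 → 1² + 1² + 5² = 27
27 = (3,0)_9 → 3² + 0² = 9
9 = (1,0)_9 → 1² + 0² = 1  — reached 1.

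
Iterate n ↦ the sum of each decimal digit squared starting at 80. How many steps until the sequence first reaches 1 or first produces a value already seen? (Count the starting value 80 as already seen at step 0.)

13

80 → 8² + 0² = 64
64 → 6² + 4² = 52
52 → 5² + 2² = 29
29 → 2² + 9² = 85
85 → 8² + 5² = 89
89 → 8² + 9² = 145
145 → 1² + 4² + 5² = 42
42 → 4² + 2² = 20
20 → 2² + 0² = 4
4 → 4² = 16
16 → 1² + 6² = 37
37 → 3² + 7² = 58
58 → 5² + 8² = 89  — 89 repeats.
That took 13 steps.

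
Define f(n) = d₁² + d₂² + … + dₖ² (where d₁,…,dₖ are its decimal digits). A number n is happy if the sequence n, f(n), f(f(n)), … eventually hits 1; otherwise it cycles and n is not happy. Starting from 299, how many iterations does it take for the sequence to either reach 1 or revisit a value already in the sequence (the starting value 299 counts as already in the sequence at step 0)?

11

299 → 2² + 9² + 9² = 4 + 81 + 81 = 166
166 → 1² + 6² + 6² = 1 + 36 + 36 = 73
73 → 7² + 3² = 49 + 9 = 58
58 → 5² + 8² = 25 + 64 = 89
89 → 8² + 9² = 64 + 81 = 145
145 → 1² + 4² + 5² = 1 + 16 + 25 = 42
42 → 4² + 2² = 16 + 4 = 20
20 → 2² + 0² = 4 + 0 = 4
4 → 4² = 16
16 → 1² + 6² = 1 + 36 = 37
37 → 3² + 7² = 9 + 49 = 58  — 58 repeats.
That took 11 steps.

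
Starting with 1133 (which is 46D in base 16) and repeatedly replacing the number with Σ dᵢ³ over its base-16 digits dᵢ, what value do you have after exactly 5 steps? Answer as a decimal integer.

1133 = (4,6,13)_16 → 4³ + 6³ + 13³ = 2477
2477 = (9,10,13)_16 → 9³ + 10³ + 13³ = 3926
3926 = (15,5,6)_16 → 15³ + 5³ + 6³ = 3716
3716 = (14,8,4)_16 → 14³ + 8³ + 4³ = 3320
3320 = (12,15,8)_16 → 12³ + 15³ + 8³ = 5615

5615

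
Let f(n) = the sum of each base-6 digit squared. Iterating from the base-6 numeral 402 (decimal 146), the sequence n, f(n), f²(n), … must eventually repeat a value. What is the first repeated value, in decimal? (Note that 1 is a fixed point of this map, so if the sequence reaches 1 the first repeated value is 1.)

146 = (4,0,2)_6 → 4² + 0² + 2² = 16 + 0 + 4 = 20
20 = (3,2)_6 → 3² + 2² = 9 + 4 = 13
13 = (2,1)_6 → 2² + 1² = 4 + 1 = 5
5 = (5)_6 → 5² = 25
25 = (4,1)_6 → 4² + 1² = 16 + 1 = 17
17 = (2,5)_6 → 2² + 5² = 4 + 25 = 29
29 = (4,5)_6 → 4² + 5² = 16 + 25 = 41
41 = (1,0,5)_6 → 1² + 0² + 5² = 1 + 0 + 25 = 26
26 = (4,2)_6 → 4² + 2² = 16 + 4 = 20  — 20 already appeared earlier.

20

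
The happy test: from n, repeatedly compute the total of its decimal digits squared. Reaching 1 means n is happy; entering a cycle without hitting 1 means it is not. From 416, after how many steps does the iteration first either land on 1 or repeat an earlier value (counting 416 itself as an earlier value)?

14

416 → 4² + 1² + 6² = 16 + 1 + 36 = 53
53 → 5² + 3² = 25 + 9 = 34
34 → 3² + 4² = 9 + 16 = 25
25 → 2² + 5² = 4 + 25 = 29
29 → 2² + 9² = 4 + 81 = 85
85 → 8² + 5² = 64 + 25 = 89
89 → 8² + 9² = 64 + 81 = 145
145 → 1² + 4² + 5² = 1 + 16 + 25 = 42
42 → 4² + 2² = 16 + 4 = 20
20 → 2² + 0² = 4 + 0 = 4
4 → 4² = 16
16 → 1² + 6² = 1 + 36 = 37
37 → 3² + 7² = 9 + 49 = 58
58 → 5² + 8² = 25 + 64 = 89  — 89 repeats.
That took 14 steps.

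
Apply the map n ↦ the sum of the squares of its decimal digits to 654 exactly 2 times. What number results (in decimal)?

98

654 → 6² + 5² + 4² = 77
77 → 7² + 7² = 98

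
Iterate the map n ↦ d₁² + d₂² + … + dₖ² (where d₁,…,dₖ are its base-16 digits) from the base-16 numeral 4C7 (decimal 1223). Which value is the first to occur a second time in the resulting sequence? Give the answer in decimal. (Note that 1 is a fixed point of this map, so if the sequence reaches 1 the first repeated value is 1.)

1223 = (4,12,7)_16 → 4² + 12² + 7² = 16 + 144 + 49 = 209
209 = (13,1)_16 → 13² + 1² = 169 + 1 = 170
170 = (10,10)_16 → 10² + 10² = 100 + 100 = 200
200 = (12,8)_16 → 12² + 8² = 144 + 64 = 208
208 = (13,0)_16 → 13² + 0² = 169 + 0 = 169
169 = (10,9)_16 → 10² + 9² = 100 + 81 = 181
181 = (11,5)_16 → 11² + 5² = 121 + 25 = 146
146 = (9,2)_16 → 9² + 2² = 81 + 4 = 85
85 = (5,5)_16 → 5² + 5² = 25 + 25 = 50
50 = (3,2)_16 → 3² + 2² = 9 + 4 = 13
13 = (13)_16 → 13² = 169  — 169 already appeared earlier.

169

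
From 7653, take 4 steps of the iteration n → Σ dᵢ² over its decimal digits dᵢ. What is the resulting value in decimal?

58

7653 → 119
119 → 83
83 → 73
73 → 58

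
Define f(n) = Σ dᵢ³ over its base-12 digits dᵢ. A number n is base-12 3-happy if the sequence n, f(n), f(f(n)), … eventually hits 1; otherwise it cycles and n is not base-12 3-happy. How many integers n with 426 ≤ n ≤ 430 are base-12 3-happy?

3

426: 426 → 1555 → 2072 → 585 → 793 → 342 → 288 → 8 → 512 → 755 → 1464 → 1008 → 343 → 415 → 1351 → 1136 → 1855 → 1344 → 793  (repeats 793)
427: 427 → 1682 → 1851 → 1028 → 856 → 1520 → 1728 → 1  (reaches 1)
428: 428 → 1851 → 1028 → 856 → 1520 → 1728 → 1  (reaches 1)
429: 429 → 2068 → 137 → 1456 → 1065 → 1136 → 1855 → 1344 → 793 → 342 → 288 → 8 → 512 → 755 → 1464 → 1008 → 343 → 415 → 1351 → 1136  (repeats 1136)
430: 430 → 2339 → 1404 → 1458 → 1217 → 762 → 368 → 736 → 190 → 1028 → 856 → 1520 → 1728 → 1  (reaches 1)
base-12 3-happy: 427, 428, 430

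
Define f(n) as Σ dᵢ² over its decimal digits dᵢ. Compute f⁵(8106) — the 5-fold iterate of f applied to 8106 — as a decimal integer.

8106 → 8² + 1² + 0² + 6² = 64 + 1 + 0 + 36 = 101
101 → 1² + 0² + 1² = 1 + 0 + 1 = 2
2 → 2² = 4
4 → 4² = 16
16 → 1² + 6² = 1 + 36 = 37

37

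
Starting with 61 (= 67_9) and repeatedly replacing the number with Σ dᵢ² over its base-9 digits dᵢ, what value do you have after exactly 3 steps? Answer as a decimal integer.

61 = (6,7)_9 → 85
85 = (1,0,4)_9 → 17
17 = (1,8)_9 → 65

65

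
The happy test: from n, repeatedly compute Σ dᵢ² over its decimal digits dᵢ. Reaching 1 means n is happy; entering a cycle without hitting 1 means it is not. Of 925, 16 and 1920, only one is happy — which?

925: 925 → 110 → 2 → 4 → 16 → 37 → 58 → 89 → 145 → 42 → 20 → 4  — repeats 4 (not happy)
16: 16 → 37 → 58 → 89 → 145 → 42 → 20 → 4 → 16  — repeats 16 (not happy)
1920: 1920 → 86 → 100 → 1  — reaches 1 (happy)

1920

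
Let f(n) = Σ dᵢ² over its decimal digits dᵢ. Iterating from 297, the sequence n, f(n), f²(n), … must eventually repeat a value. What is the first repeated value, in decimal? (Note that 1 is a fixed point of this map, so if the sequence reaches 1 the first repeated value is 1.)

297 → 134
134 → 26
26 → 40
40 → 16
16 → 37
37 → 58
58 → 89
89 → 145
145 → 42
42 → 20
20 → 4
4 → 16  — 16 already appeared earlier.

16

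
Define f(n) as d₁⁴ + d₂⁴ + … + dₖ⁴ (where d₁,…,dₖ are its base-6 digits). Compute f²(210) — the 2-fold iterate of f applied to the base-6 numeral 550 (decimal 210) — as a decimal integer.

1153

210 = (5,5,0)_6 → 5⁴ + 5⁴ + 0⁴ = 1250
1250 = (5,4,4,2)_6 → 5⁴ + 4⁴ + 4⁴ + 2⁴ = 1153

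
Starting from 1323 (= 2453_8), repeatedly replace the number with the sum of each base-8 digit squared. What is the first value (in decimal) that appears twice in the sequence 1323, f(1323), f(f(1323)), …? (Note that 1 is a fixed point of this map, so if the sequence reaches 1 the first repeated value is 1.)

4

1323 = (2,4,5,3)_8 → 54
54 = (6,6)_8 → 72
72 = (1,1,0)_8 → 2
2 = (2)_8 → 4
4 = (4)_8 → 16
16 = (2,0)_8 → 4  — 4 already appeared earlier.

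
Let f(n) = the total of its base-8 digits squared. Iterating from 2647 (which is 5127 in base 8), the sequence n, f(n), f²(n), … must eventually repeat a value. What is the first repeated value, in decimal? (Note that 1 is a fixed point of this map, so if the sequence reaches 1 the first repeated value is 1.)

25

2647 = (5,1,2,7)_8 → 5² + 1² + 2² + 7² = 25 + 1 + 4 + 49 = 79
79 = (1,1,7)_8 → 1² + 1² + 7² = 1 + 1 + 49 = 51
51 = (6,3)_8 → 6² + 3² = 36 + 9 = 45
45 = (5,5)_8 → 5² + 5² = 25 + 25 = 50
50 = (6,2)_8 → 6² + 2² = 36 + 4 = 40
40 = (5,0)_8 → 5² + 0² = 25 + 0 = 25
25 = (3,1)_8 → 3² + 1² = 9 + 1 = 10
10 = (1,2)_8 → 1² + 2² = 1 + 4 = 5
5 = (5)_8 → 5² = 25  — 25 already appeared earlier.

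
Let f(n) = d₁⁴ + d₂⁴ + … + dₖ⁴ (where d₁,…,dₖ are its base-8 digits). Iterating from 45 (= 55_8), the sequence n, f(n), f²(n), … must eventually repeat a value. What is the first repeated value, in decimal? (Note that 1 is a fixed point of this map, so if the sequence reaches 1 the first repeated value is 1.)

256

45 = (5,5)_8 → 5⁴ + 5⁴ = 1250
1250 = (2,3,4,2)_8 → 2⁴ + 3⁴ + 4⁴ + 2⁴ = 369
369 = (5,6,1)_8 → 5⁴ + 6⁴ + 1⁴ = 1922
1922 = (3,6,0,2)_8 → 3⁴ + 6⁴ + 0⁴ + 2⁴ = 1393
1393 = (2,5,6,1)_8 → 2⁴ + 5⁴ + 6⁴ + 1⁴ = 1938
1938 = (3,6,2,2)_8 → 3⁴ + 6⁴ + 2⁴ + 2⁴ = 1409
1409 = (2,6,0,1)_8 → 2⁴ + 6⁴ + 0⁴ + 1⁴ = 1313
1313 = (2,4,4,1)_8 → 2⁴ + 4⁴ + 4⁴ + 1⁴ = 529
529 = (1,0,2,1)_8 → 1⁴ + 0⁴ + 2⁴ + 1⁴ = 18
18 = (2,2)_8 → 2⁴ + 2⁴ = 32
32 = (4,0)_8 → 4⁴ + 0⁴ = 256
256 = (4,0,0)_8 → 4⁴ + 0⁴ + 0⁴ = 256  — 256 already appeared earlier.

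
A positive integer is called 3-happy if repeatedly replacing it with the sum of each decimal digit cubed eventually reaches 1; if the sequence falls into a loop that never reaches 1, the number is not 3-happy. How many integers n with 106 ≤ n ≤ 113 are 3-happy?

106: 106 → 217 → 352 → 160 → 217  (repeats 217)
107: 107 → 344 → 155 → 251 → 134 → 92 → 737 → 713 → 371 → 371  (repeats 371)
108: 108 → 513 → 153 → 153  (repeats 153)
109: 109 → 730 → 370 → 370  (repeats 370)
110: 110 → 2 → 8 → 512 → 134 → 92 → 737 → 713 → 371 → 371  (repeats 371)
111: 111 → 3 → 27 → 351 → 153 → 153  (repeats 153)
112: 112 → 10 → 1  (reaches 1)
113: 113 → 29 → 737 → 713 → 371 → 371  (repeats 371)
3-happy: 112

1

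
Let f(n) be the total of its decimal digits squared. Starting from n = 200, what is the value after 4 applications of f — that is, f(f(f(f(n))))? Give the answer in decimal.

58

200 → 4
4 → 16
16 → 37
37 → 58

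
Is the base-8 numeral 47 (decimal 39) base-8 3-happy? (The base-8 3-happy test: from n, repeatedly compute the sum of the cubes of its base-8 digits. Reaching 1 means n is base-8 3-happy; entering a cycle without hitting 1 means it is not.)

39 = (4,7)_8 → 4³ + 7³ = 407
407 = (6,2,7)_8 → 6³ + 2³ + 7³ = 567
567 = (1,0,6,7)_8 → 1³ + 0³ + 6³ + 7³ = 560
560 = (1,0,6,0)_8 → 1³ + 0³ + 6³ + 0³ = 217
217 = (3,3,1)_8 → 3³ + 3³ + 1³ = 55
55 = (6,7)_8 → 6³ + 7³ = 559
559 = (1,0,5,7)_8 → 1³ + 0³ + 5³ + 7³ = 469
469 = (7,2,5)_8 → 7³ + 2³ + 5³ = 476
476 = (7,3,4)_8 → 7³ + 3³ + 4³ = 434
434 = (6,6,2)_8 → 6³ + 6³ + 2³ = 440
440 = (6,7,0)_8 → 6³ + 7³ + 0³ = 559  — 559 already seen; the sequence cycles without reaching 1.

not base-8 3-happy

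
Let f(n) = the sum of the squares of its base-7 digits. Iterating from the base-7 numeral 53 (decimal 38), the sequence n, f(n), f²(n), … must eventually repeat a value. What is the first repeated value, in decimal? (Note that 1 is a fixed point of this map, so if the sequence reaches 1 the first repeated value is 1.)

10

38 = (5,3)_7 → 5² + 3² = 34
34 = (4,6)_7 → 4² + 6² = 52
52 = (1,0,3)_7 → 1² + 0² + 3² = 10
10 = (1,3)_7 → 1² + 3² = 10  — 10 already appeared earlier.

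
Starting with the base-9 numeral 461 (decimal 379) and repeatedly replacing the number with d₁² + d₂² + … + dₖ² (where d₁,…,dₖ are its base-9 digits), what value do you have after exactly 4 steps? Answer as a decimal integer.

379 = (4,6,1)_9 → 4² + 6² + 1² = 16 + 36 + 1 = 53
53 = (5,8)_9 → 5² + 8² = 25 + 64 = 89
89 = (1,0,8)_9 → 1² + 0² + 8² = 1 + 0 + 64 = 65
65 = (7,2)_9 → 7² + 2² = 49 + 4 = 53

53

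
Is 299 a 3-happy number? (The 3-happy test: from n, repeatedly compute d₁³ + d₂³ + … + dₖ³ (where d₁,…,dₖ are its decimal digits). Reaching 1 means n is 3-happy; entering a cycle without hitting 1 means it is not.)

not 3-happy

299 → 2³ + 9³ + 9³ = 8 + 729 + 729 = 1466
1466 → 1³ + 4³ + 6³ + 6³ = 1 + 64 + 216 + 216 = 497
497 → 4³ + 9³ + 7³ = 64 + 729 + 343 = 1136
1136 → 1³ + 1³ + 3³ + 6³ = 1 + 1 + 27 + 216 = 245
245 → 2³ + 4³ + 5³ = 8 + 64 + 125 = 197
197 → 1³ + 9³ + 7³ = 1 + 729 + 343 = 1073
1073 → 1³ + 0³ + 7³ + 3³ = 1 + 0 + 343 + 27 = 371
371 → 3³ + 7³ + 1³ = 27 + 343 + 1 = 371  — 371 already seen; the sequence cycles without reaching 1.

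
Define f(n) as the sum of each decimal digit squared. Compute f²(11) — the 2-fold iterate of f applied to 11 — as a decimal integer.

11 → 1² + 1² = 2
2 → 2² = 4

4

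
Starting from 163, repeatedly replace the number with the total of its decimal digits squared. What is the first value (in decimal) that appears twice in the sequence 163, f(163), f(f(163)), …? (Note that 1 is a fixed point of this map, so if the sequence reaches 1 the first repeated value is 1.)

89

163 → 1² + 6² + 3² = 46
46 → 4² + 6² = 52
52 → 5² + 2² = 29
29 → 2² + 9² = 85
85 → 8² + 5² = 89
89 → 8² + 9² = 145
145 → 1² + 4² + 5² = 42
42 → 4² + 2² = 20
20 → 2² + 0² = 4
4 → 4² = 16
16 → 1² + 6² = 37
37 → 3² + 7² = 58
58 → 5² + 8² = 89  — 89 already appeared earlier.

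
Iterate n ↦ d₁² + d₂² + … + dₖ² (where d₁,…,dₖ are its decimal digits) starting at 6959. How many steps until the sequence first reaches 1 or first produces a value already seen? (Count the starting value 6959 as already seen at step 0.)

6959 → 223
223 → 17
17 → 50
50 → 25
25 → 29
29 → 85
85 → 89
89 → 145
145 → 42
42 → 20
20 → 4
4 → 16
16 → 37
37 → 58
58 → 89  — 89 repeats.
That took 15 steps.

15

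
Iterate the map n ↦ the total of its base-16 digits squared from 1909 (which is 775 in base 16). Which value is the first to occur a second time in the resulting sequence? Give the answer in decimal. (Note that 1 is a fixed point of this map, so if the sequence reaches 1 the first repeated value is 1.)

169

1909 = (7,7,5)_16 → 7² + 7² + 5² = 49 + 49 + 25 = 123
123 = (7,11)_16 → 7² + 11² = 49 + 121 = 170
170 = (10,10)_16 → 10² + 10² = 100 + 100 = 200
200 = (12,8)_16 → 12² + 8² = 144 + 64 = 208
208 = (13,0)_16 → 13² + 0² = 169 + 0 = 169
169 = (10,9)_16 → 10² + 9² = 100 + 81 = 181
181 = (11,5)_16 → 11² + 5² = 121 + 25 = 146
146 = (9,2)_16 → 9² + 2² = 81 + 4 = 85
85 = (5,5)_16 → 5² + 5² = 25 + 25 = 50
50 = (3,2)_16 → 3² + 2² = 9 + 4 = 13
13 = (13)_16 → 13² = 169  — 169 already appeared earlier.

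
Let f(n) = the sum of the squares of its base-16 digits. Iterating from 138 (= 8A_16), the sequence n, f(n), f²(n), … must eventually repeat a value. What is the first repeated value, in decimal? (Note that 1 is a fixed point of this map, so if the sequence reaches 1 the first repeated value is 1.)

1

138 = (8,10)_16 → 164
164 = (10,4)_16 → 116
116 = (7,4)_16 → 65
65 = (4,1)_16 → 17
17 = (1,1)_16 → 2
2 = (2)_16 → 4
4 = (4)_16 → 16
16 = (1,0)_16 → 1  — reached the fixed point 1.
1 → 1, so 1 is the first repeated value.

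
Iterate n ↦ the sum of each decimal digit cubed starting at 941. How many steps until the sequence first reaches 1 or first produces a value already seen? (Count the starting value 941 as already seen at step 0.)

7

941 → 9³ + 4³ + 1³ = 794
794 → 7³ + 9³ + 4³ = 1136
1136 → 1³ + 1³ + 3³ + 6³ = 245
245 → 2³ + 4³ + 5³ = 197
197 → 1³ + 9³ + 7³ = 1073
1073 → 1³ + 0³ + 7³ + 3³ = 371
371 → 3³ + 7³ + 1³ = 371  — 371 repeats.
That took 7 steps.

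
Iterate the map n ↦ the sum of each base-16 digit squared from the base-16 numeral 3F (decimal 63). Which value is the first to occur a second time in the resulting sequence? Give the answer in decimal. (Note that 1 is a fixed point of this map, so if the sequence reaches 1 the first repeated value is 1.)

85

63 = (3,15)_16 → 3² + 15² = 234
234 = (14,10)_16 → 14² + 10² = 296
296 = (1,2,8)_16 → 1² + 2² + 8² = 69
69 = (4,5)_16 → 4² + 5² = 41
41 = (2,9)_16 → 2² + 9² = 85
85 = (5,5)_16 → 5² + 5² = 50
50 = (3,2)_16 → 3² + 2² = 13
13 = (13)_16 → 13² = 169
169 = (10,9)_16 → 10² + 9² = 181
181 = (11,5)_16 → 11² + 5² = 146
146 = (9,2)_16 → 9² + 2² = 85  — 85 already appeared earlier.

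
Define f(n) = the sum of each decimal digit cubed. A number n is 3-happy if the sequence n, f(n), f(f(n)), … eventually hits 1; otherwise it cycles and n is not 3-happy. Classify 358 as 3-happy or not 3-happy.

not 3-happy

358 → 664
664 → 496
496 → 1009
1009 → 730
730 → 370
370 → 370  — 370 already seen; the sequence cycles without reaching 1.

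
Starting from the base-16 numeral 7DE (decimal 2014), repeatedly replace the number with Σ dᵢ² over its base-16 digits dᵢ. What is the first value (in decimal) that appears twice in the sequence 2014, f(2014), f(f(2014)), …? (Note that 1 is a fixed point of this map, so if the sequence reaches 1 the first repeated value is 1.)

1

2014 = (7,13,14)_16 → 414
414 = (1,9,14)_16 → 278
278 = (1,1,6)_16 → 38
38 = (2,6)_16 → 40
40 = (2,8)_16 → 68
68 = (4,4)_16 → 32
32 = (2,0)_16 → 4
4 = (4)_16 → 16
16 = (1,0)_16 → 1  — reached the fixed point 1.
1 → 1, so 1 is the first repeated value.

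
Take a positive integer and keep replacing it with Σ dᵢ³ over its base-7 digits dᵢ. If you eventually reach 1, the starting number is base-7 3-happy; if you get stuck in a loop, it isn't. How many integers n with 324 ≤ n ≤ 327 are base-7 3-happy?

324: 324 → 288 → 342 → 648 → 282 → 258 → 342  — not base-7 3-happy
325: 325 → 307 → 433 → 343 → 1  — base-7 3-happy
326: 326 → 344 → 2 → 8 → 2  — not base-7 3-happy
327: 327 → 405 → 219 → 99 → 9 → 9  — not base-7 3-happy
base-7 3-happy: 325

1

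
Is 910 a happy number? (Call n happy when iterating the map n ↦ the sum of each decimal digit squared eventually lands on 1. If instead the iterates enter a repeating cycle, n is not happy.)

happy

910 → 82
82 → 68
68 → 100
100 → 1  — reached 1.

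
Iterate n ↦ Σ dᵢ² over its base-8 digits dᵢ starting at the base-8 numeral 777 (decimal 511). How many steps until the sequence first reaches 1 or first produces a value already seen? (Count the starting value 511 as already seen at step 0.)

511 = (7,7,7)_8 → 7² + 7² + 7² = 147
147 = (2,2,3)_8 → 2² + 2² + 3² = 17
17 = (2,1)_8 → 2² + 1² = 5
5 = (5)_8 → 5² = 25
25 = (3,1)_8 → 3² + 1² = 10
10 = (1,2)_8 → 1² + 2² = 5  — 5 repeats.
That took 6 steps.

6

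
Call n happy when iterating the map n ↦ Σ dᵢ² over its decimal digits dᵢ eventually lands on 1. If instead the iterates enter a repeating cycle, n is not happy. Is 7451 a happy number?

7451 → 7² + 4² + 5² + 1² = 91
91 → 9² + 1² = 82
82 → 8² + 2² = 68
68 → 6² + 8² = 100
100 → 1² + 0² + 0² = 1  — reached 1.

happy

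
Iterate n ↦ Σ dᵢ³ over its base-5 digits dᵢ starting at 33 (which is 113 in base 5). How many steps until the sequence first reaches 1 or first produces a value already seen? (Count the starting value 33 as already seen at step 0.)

5

33 = (1,1,3)_5 → 1³ + 1³ + 3³ = 29
29 = (1,0,4)_5 → 1³ + 0³ + 4³ = 65
65 = (2,3,0)_5 → 2³ + 3³ + 0³ = 35
35 = (1,2,0)_5 → 1³ + 2³ + 0³ = 9
9 = (1,4)_5 → 1³ + 4³ = 65  — 65 repeats.
That took 5 steps.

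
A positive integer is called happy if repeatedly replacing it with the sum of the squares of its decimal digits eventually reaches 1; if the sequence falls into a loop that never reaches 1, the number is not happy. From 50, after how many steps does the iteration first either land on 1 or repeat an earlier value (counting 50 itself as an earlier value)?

50 → 5² + 0² = 25 + 0 = 25
25 → 2² + 5² = 4 + 25 = 29
29 → 2² + 9² = 4 + 81 = 85
85 → 8² + 5² = 64 + 25 = 89
89 → 8² + 9² = 64 + 81 = 145
145 → 1² + 4² + 5² = 1 + 16 + 25 = 42
42 → 4² + 2² = 16 + 4 = 20
20 → 2² + 0² = 4 + 0 = 4
4 → 4² = 16
16 → 1² + 6² = 1 + 36 = 37
37 → 3² + 7² = 9 + 49 = 58
58 → 5² + 8² = 25 + 64 = 89  — 89 repeats.
That took 12 steps.

12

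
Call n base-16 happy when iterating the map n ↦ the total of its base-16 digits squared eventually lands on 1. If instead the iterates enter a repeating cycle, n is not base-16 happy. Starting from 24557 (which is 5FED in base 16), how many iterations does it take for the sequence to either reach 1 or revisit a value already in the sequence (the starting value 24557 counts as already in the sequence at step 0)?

8

24557 = (5,15,14,13)_16 → 5² + 15² + 14² + 13² = 615
615 = (2,6,7)_16 → 2² + 6² + 7² = 89
89 = (5,9)_16 → 5² + 9² = 106
106 = (6,10)_16 → 6² + 10² = 136
136 = (8,8)_16 → 8² + 8² = 128
128 = (8,0)_16 → 8² + 0² = 64
64 = (4,0)_16 → 4² + 0² = 16
16 = (1,0)_16 → 1² + 0² = 1  — reached 1.
That took 8 steps.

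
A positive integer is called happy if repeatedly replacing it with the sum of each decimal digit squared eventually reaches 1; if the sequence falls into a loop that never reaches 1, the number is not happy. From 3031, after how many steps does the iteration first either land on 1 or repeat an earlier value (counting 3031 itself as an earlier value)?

3031 → 3² + 0² + 3² + 1² = 19
19 → 1² + 9² = 82
82 → 8² + 2² = 68
68 → 6² + 8² = 100
100 → 1² + 0² + 0² = 1  — reached 1.
That took 5 steps.

5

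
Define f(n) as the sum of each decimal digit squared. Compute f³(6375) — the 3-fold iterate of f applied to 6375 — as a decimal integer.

6375 → 6² + 3² + 7² + 5² = 119
119 → 1² + 1² + 9² = 83
83 → 8² + 3² = 73

73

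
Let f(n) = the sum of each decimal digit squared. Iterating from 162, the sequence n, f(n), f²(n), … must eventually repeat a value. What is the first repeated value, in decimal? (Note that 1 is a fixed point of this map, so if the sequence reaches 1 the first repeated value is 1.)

89

162 → 1² + 6² + 2² = 41
41 → 4² + 1² = 17
17 → 1² + 7² = 50
50 → 5² + 0² = 25
25 → 2² + 5² = 29
29 → 2² + 9² = 85
85 → 8² + 5² = 89
89 → 8² + 9² = 145
145 → 1² + 4² + 5² = 42
42 → 4² + 2² = 20
20 → 2² + 0² = 4
4 → 4² = 16
16 → 1² + 6² = 37
37 → 3² + 7² = 58
58 → 5² + 8² = 89  — 89 already appeared earlier.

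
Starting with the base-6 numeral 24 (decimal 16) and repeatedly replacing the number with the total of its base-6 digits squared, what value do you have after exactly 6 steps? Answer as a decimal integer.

16 = (2,4)_6 → 2² + 4² = 20
20 = (3,2)_6 → 3² + 2² = 13
13 = (2,1)_6 → 2² + 1² = 5
5 = (5)_6 → 5² = 25
25 = (4,1)_6 → 4² + 1² = 17
17 = (2,5)_6 → 2² + 5² = 29

29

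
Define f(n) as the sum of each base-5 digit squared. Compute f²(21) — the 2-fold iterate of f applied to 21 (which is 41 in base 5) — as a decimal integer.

21 = (4,1)_5 → 4² + 1² = 17
17 = (3,2)_5 → 3² + 2² = 13

13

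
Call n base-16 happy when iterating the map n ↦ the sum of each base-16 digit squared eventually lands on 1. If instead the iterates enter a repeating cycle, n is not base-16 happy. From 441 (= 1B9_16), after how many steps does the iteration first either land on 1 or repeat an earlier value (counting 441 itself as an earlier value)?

14

441 = (1,11,9)_16 → 203
203 = (12,11)_16 → 265
265 = (1,0,9)_16 → 82
82 = (5,2)_16 → 29
29 = (1,13)_16 → 170
170 = (10,10)_16 → 200
200 = (12,8)_16 → 208
208 = (13,0)_16 → 169
169 = (10,9)_16 → 181
181 = (11,5)_16 → 146
146 = (9,2)_16 → 85
85 = (5,5)_16 → 50
50 = (3,2)_16 → 13
13 = (13)_16 → 169  — 169 repeats.
That took 14 steps.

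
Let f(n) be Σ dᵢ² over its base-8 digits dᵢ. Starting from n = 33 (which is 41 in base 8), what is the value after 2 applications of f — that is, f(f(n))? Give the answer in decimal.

5

33 = (4,1)_8 → 4² + 1² = 16 + 1 = 17
17 = (2,1)_8 → 2² + 1² = 4 + 1 = 5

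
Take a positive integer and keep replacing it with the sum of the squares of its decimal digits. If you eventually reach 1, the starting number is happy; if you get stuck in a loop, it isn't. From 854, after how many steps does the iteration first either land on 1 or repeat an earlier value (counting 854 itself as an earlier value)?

12

854 → 8² + 5² + 4² = 105
105 → 1² + 0² + 5² = 26
26 → 2² + 6² = 40
40 → 4² + 0² = 16
16 → 1² + 6² = 37
37 → 3² + 7² = 58
58 → 5² + 8² = 89
89 → 8² + 9² = 145
145 → 1² + 4² + 5² = 42
42 → 4² + 2² = 20
20 → 2² + 0² = 4
4 → 4² = 16  — 16 repeats.
That took 12 steps.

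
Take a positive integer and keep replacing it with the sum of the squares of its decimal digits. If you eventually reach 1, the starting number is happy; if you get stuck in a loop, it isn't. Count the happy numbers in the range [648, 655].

648: 648 → 116 → 38 → 73 → 58 → 89 → 145 → 42 → 20 → 4 → 16 → 37 → 58  — not happy
649: 649 → 133 → 19 → 82 → 68 → 100 → 1  — happy
650: 650 → 61 → 37 → 58 → 89 → 145 → 42 → 20 → 4 → 16 → 37  — not happy
651: 651 → 62 → 40 → 16 → 37 → 58 → 89 → 145 → 42 → 20 → 4 → 16  — not happy
652: 652 → 65 → 61 → 37 → 58 → 89 → 145 → 42 → 20 → 4 → 16 → 37  — not happy
653: 653 → 70 → 49 → 97 → 130 → 10 → 1  — happy
654: 654 → 77 → 98 → 145 → 42 → 20 → 4 → 16 → 37 → 58 → 89 → 145  — not happy
655: 655 → 86 → 100 → 1  — happy
happy: 649, 653, 655

3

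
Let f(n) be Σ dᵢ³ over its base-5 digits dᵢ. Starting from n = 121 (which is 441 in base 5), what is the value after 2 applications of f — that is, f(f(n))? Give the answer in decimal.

121 = (4,4,1)_5 → 4³ + 4³ + 1³ = 64 + 64 + 1 = 129
129 = (1,0,0,4)_5 → 1³ + 0³ + 0³ + 4³ = 1 + 0 + 0 + 64 = 65

65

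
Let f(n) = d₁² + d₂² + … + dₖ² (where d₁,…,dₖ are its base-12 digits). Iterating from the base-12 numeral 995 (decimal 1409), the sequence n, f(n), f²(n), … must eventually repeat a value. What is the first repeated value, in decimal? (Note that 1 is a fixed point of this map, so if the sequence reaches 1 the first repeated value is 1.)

5

1409 = (9,9,5)_12 → 187
187 = (1,3,7)_12 → 59
59 = (4,11)_12 → 137
137 = (11,5)_12 → 146
146 = (1,0,2)_12 → 5
5 = (5)_12 → 25
25 = (2,1)_12 → 5  — 5 already appeared earlier.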